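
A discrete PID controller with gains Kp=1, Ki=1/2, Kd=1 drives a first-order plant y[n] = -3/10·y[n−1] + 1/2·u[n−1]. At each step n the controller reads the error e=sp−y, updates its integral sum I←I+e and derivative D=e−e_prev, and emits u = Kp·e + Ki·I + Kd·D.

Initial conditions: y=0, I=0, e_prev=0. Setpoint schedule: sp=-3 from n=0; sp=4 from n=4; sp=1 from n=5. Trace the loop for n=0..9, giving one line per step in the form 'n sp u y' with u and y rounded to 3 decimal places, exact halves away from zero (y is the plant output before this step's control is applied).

0 -3 -7.500 0.000
1 -3 3.375 -3.750
2 -3 -16.406 2.813
3 -3 16.898 -9.047
4 4 -24.963 11.163
5 1 44.650 -15.830
6 1 -78.190 27.074
7 1 137.406 -47.217
8 1 -237.990 82.868
9 1 417.970 -143.855

(exact arithmetic carried between steps; '≈' marks a value shown rounded to 6 d.p. or computed from one; I and e_prev carry over from the previous line; the table rounds u and y to 3 d.p., halves away from zero)
n=0: y=0, sp=-3, e=sp−y=-3; I=-3, D=e−e_prev=-3; u=1·(-3)+1/2·(-3)+1·(-3)=-7.5; next y=-3/10·0+1/2·(-7.5)=-3.75
n=1: y=-3.75, sp=-3, e=sp−y=0.75; I=-2.25, D=e−e_prev=3.75; u=1·0.75+1/2·(-2.25)+1·3.75=3.375; next y=-3/10·(-3.75)+1/2·3.375=2.8125
n=2: y=2.8125, sp=-3, e=sp−y=-5.8125; I=-8.0625, D=e−e_prev=-6.5625; u=1·(-5.8125)+1/2·(-8.0625)+1·(-6.5625)=-16.40625; next y=-3/10·2.8125+1/2·(-16.40625)=-9.046875
n=3: y=-9.046875, sp=-3, e=sp−y=6.046875; I=-2.015625, D=e−e_prev=11.859375; u=1·6.046875+1/2·(-2.015625)+1·11.859375≈16.898438; next y=-3/10·(-9.046875)+1/2·16.898438≈11.163281
n=4: y≈11.163281, sp=4, e=sp−y≈-7.163281; I≈-9.178906, D=e−e_prev≈-13.210156; u=1·(-7.163281)+1/2·(-9.178906)+1·(-13.210156)≈-24.962891; next y=-3/10·11.163281+1/2·(-24.962891)≈-15.830430
n=5: y≈-15.830430, sp=1, e=sp−y≈16.830430; I≈7.651523, D=e−e_prev≈23.993711; u=1·16.830430+1/2·7.651523+1·23.993711≈44.649902; next y=-3/10·(-15.830430)+1/2·44.649902≈27.074080
n=6: y≈27.074080, sp=1, e=sp−y≈-26.074080; I≈-18.422557, D=e−e_prev≈-42.904510; u=1·(-26.074080)+1/2·(-18.422557)+1·(-42.904510)≈-78.189868; next y=-3/10·27.074080+1/2·(-78.189868)≈-47.217158
n=7: y≈-47.217158, sp=1, e=sp−y≈48.217158; I≈29.794601, D=e−e_prev≈74.291238; u=1·48.217158+1/2·29.794601+1·74.291238≈137.405697; next y=-3/10·(-47.217158)+1/2·137.405697≈82.867996
n=8: y≈82.867996, sp=1, e=sp−y≈-81.867996; I≈-52.073394, D=e−e_prev≈-130.085154; u=1·(-81.867996)+1/2·(-52.073394)+1·(-130.085154)≈-237.989847; next y=-3/10·82.867996+1/2·(-237.989847)≈-143.855322
n=9: y≈-143.855322, sp=1, e=sp−y≈144.855322; I≈92.781928, D=e−e_prev≈226.723318; u=1·144.855322+1/2·92.781928+1·226.723318≈417.969605; next y=-3/10·(-143.855322)+1/2·417.969605≈252.141399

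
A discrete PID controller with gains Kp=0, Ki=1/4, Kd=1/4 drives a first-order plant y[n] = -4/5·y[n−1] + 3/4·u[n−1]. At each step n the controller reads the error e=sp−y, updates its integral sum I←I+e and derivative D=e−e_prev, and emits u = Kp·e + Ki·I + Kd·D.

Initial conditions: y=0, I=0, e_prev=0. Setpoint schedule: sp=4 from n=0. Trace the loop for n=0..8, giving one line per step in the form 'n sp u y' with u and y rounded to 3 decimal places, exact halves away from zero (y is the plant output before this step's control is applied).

(exact arithmetic carried between steps; '≈' marks a value shown rounded to 6 d.p. or computed from one; I and e_prev carry over from the previous line; the table rounds u and y to 3 d.p., halves away from zero)
n=0: y=0, sp=4, e=sp−y=4; I=4, D=e−e_prev=4; u=0·4+1/4·4+1/4·4=2; next y=-4/5·0+3/4·2=1.5
n=1: y=1.5, sp=4, e=sp−y=2.5; I=6.5, D=e−e_prev=-1.5; u=0·2.5+1/4·6.5+1/4·(-1.5)=1.25; next y=-4/5·1.5+3/4·1.25=-0.2625
n=2: y=-0.2625, sp=4, e=sp−y=4.2625; I=10.7625, D=e−e_prev=1.7625; u=0·4.2625+1/4·10.7625+1/4·1.7625=3.13125; next y=-4/5·(-0.2625)+3/4·3.13125≈2.558438
n=3: y≈2.558438, sp=4, e=sp−y≈1.441563; I≈12.204063, D=e−e_prev≈-2.820938; u=0·1.441563+1/4·12.204063+1/4·(-2.820938)≈2.345781; next y=-4/5·2.558438+3/4·2.345781≈-0.287414
n=4: y≈-0.287414, sp=4, e=sp−y≈4.287414; I≈16.491477, D=e−e_prev≈2.845852; u=0·4.287414+1/4·16.491477+1/4·2.845852≈4.834332; next y=-4/5·(-0.287414)+3/4·4.834332≈3.855680
n=5: y≈3.855680, sp=4, e=sp−y≈0.144320; I≈16.635796, D=e−e_prev≈-4.143094; u=0·0.144320+1/4·16.635796+1/4·(-4.143094)≈3.123175; next y=-4/5·3.855680+3/4·3.123175≈-0.742163
n=6: y≈-0.742163, sp=4, e=sp−y≈4.742163; I≈21.377959, D=e−e_prev≈4.597843; u=0·4.742163+1/4·21.377959+1/4·4.597843≈6.493950; next y=-4/5·(-0.742163)+3/4·6.493950≈5.464193
n=7: y≈5.464193, sp=4, e=sp−y≈-1.464193; I≈19.913766, D=e−e_prev≈-6.206356; u=0·(-1.464193)+1/4·19.913766+1/4·(-6.206356)≈3.426853; next y=-4/5·5.464193+3/4·3.426853≈-1.801215
n=8: y≈-1.801215, sp=4, e=sp−y≈5.801215; I≈25.714981, D=e−e_prev≈7.265408; u=0·5.801215+1/4·25.714981+1/4·7.265408≈8.245097; next y=-4/5·(-1.801215)+3/4·8.245097≈7.624795

0 4 2.000 0.000
1 4 1.250 1.500
2 4 3.131 -0.263
3 4 2.346 2.558
4 4 4.834 -0.287
5 4 3.123 3.856
6 4 6.494 -0.742
7 4 3.427 5.464
8 4 8.245 -1.801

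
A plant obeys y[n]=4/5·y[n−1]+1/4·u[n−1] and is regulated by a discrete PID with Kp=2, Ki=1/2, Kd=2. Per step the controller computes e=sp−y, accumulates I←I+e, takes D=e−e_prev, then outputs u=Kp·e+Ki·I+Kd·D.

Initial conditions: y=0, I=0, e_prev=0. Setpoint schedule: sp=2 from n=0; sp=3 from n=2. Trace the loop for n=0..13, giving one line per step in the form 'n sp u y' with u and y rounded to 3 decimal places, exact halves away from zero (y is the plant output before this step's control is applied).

(exact arithmetic carried between steps; '≈' marks a value shown rounded to 6 d.p. or computed from one; I and e_prev carry over from the previous line; the table rounds u and y to 3 d.p., halves away from zero)
n=0: y=0, sp=2, e=sp−y=2; I=2, D=e−e_prev=2; u=2·2+1/2·2+2·2=9; next y=4/5·0+1/4·9=2.25
n=1: y=2.25, sp=2, e=sp−y=-0.25; I=1.75, D=e−e_prev=-2.25; u=2·(-0.25)+1/2·1.75+2·(-2.25)=-4.125; next y=4/5·2.25+1/4·(-4.125)=0.76875
n=2: y=0.76875, sp=3, e=sp−y=2.23125; I=3.98125, D=e−e_prev=2.48125; u=2·2.23125+1/2·3.98125+2·2.48125=11.415625; next y=4/5·0.76875+1/4·11.415625≈3.468906
n=3: y≈3.468906, sp=3, e=sp−y≈-0.468906; I≈3.512344, D=e−e_prev≈-2.700156; u=2·(-0.468906)+1/2·3.512344+2·(-2.700156)≈-4.581953; next y=4/5·3.468906+1/4·(-4.581953)≈1.629637
n=4: y≈1.629637, sp=3, e=sp−y≈1.370363; I≈4.882707, D=e−e_prev≈1.839270; u=2·1.370363+1/2·4.882707+2·1.839270≈8.860619; next y=4/5·1.629637+1/4·8.860619≈3.518864
n=5: y≈3.518864, sp=3, e=sp−y≈-0.518864; I≈4.363843, D=e−e_prev≈-1.889227; u=2·(-0.518864)+1/2·4.363843+2·(-1.889227)≈-2.634262; next y=4/5·3.518864+1/4·(-2.634262)≈2.156526
n=6: y≈2.156526, sp=3, e=sp−y≈0.843474; I≈5.207317, D=e−e_prev≈1.362338; u=2·0.843474+1/2·5.207317+2·1.362338≈7.015283; next y=4/5·2.156526+1/4·7.015283≈3.479042
n=7: y≈3.479042, sp=3, e=sp−y≈-0.479042; I≈4.728275, D=e−e_prev≈-1.322516; u=2·(-0.479042)+1/2·4.728275+2·(-1.322516)≈-1.238977; next y=4/5·3.479042+1/4·(-1.238977)≈2.473489
n=8: y≈2.473489, sp=3, e=sp−y≈0.526511; I≈5.254786, D=e−e_prev≈1.005552; u=2·0.526511+1/2·5.254786+2·1.005552≈5.691520; next y=4/5·2.473489+1/4·5.691520≈3.401671
n=9: y≈3.401671, sp=3, e=sp−y≈-0.401671; I≈4.853115, D=e−e_prev≈-0.928182; u=2·(-0.401671)+1/2·4.853115+2·(-0.928182)≈-0.233149; next y=4/5·3.401671+1/4·(-0.233149)≈2.663050
n=10: y≈2.663050, sp=3, e=sp−y≈0.336950; I≈5.190065, D=e−e_prev≈0.738622; u=2·0.336950+1/2·5.190065+2·0.738622≈4.746177; next y=4/5·2.663050+1/4·4.746177≈3.316984
n=11: y≈3.316984, sp=3, e=sp−y≈-0.316984; I≈4.873082, D=e−e_prev≈-0.653934; u=2·(-0.316984)+1/2·4.873082+2·(-0.653934)≈0.494705; next y=4/5·3.316984+1/4·0.494705≈2.777263
n=12: y≈2.777263, sp=3, e=sp−y≈0.222737; I≈5.095818, D=e−e_prev≈0.539721; u=2·0.222737+1/2·5.095818+2·0.539721≈4.072824; next y=4/5·2.777263+1/4·4.072824≈3.240017
n=13: y≈3.240017, sp=3, e=sp−y≈-0.240017; I≈4.855802, D=e−e_prev≈-0.462753; u=2·(-0.240017)+1/2·4.855802+2·(-0.462753)≈1.022361; next y=4/5·3.240017+1/4·1.022361≈2.847604

0 2 9.000 0.000
1 2 -4.125 2.250
2 3 11.416 0.769
3 3 -4.582 3.469
4 3 8.861 1.630
5 3 -2.634 3.519
6 3 7.015 2.157
7 3 -1.239 3.479
8 3 5.692 2.473
9 3 -0.233 3.402
10 3 4.746 2.663
11 3 0.495 3.317
12 3 4.073 2.777
13 3 1.022 3.240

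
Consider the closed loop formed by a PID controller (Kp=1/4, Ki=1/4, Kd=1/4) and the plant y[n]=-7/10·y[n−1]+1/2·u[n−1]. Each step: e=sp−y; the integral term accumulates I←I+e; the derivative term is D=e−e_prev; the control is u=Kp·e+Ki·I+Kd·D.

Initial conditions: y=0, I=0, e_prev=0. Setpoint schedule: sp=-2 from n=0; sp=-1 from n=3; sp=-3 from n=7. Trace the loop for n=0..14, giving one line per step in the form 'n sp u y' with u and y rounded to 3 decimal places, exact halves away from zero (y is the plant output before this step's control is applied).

0 -2 -1.500 0.000
1 -2 -0.938 -0.750
2 -2 -2.042 0.056
3 -1 -0.767 -1.060
4 -1 -2.346 0.359
5 -1 -0.993 -1.424
6 -1 -2.776 0.500
7 -3 -2.492 -1.738
8 -3 -4.148 -0.029
9 -3 -2.945 -2.054
10 -3 -5.202 -0.035
11 -3 -3.533 -2.577
12 -3 -6.234 0.037
13 -3 -3.955 -3.143
14 -3 -7.239 0.223

(exact arithmetic carried between steps; '≈' marks a value shown rounded to 6 d.p. or computed from one; I and e_prev carry over from the previous line; the table rounds u and y to 3 d.p., halves away from zero)
n=0: y=0, sp=-2, e=sp−y=-2; I=-2, D=e−e_prev=-2; u=1/4·(-2)+1/4·(-2)+1/4·(-2)=-1.5; next y=-7/10·0+1/2·(-1.5)=-0.75
n=1: y=-0.75, sp=-2, e=sp−y=-1.25; I=-3.25, D=e−e_prev=0.75; u=1/4·(-1.25)+1/4·(-3.25)+1/4·0.75=-0.9375; next y=-7/10·(-0.75)+1/2·(-0.9375)=0.05625
n=2: y=0.05625, sp=-2, e=sp−y=-2.05625; I=-5.30625, D=e−e_prev=-0.80625; u=1/4·(-2.05625)+1/4·(-5.30625)+1/4·(-0.80625)≈-2.042188; next y=-7/10·0.05625+1/2·(-2.042188)≈-1.060469
n=3: y≈-1.060469, sp=-1, e=sp−y≈0.060469; I≈-5.245781, D=e−e_prev≈2.116719; u=1/4·0.060469+1/4·(-5.245781)+1/4·2.116719≈-0.767148; next y=-7/10·(-1.060469)+1/2·(-0.767148)≈0.358754
n=4: y≈0.358754, sp=-1, e=sp−y≈-1.358754; I≈-6.604535, D=e−e_prev≈-1.419223; u=1/4·(-1.358754)+1/4·(-6.604535)+1/4·(-1.419223)≈-2.345628; next y=-7/10·0.358754+1/2·(-2.345628)≈-1.423942
n=5: y≈-1.423942, sp=-1, e=sp−y≈0.423942; I≈-6.180593, D=e−e_prev≈1.782696; u=1/4·0.423942+1/4·(-6.180593)+1/4·1.782696≈-0.993489; next y=-7/10·(-1.423942)+1/2·(-0.993489)≈0.500015
n=6: y≈0.500015, sp=-1, e=sp−y≈-1.500015; I≈-7.680608, D=e−e_prev≈-1.923956; u=1/4·(-1.500015)+1/4·(-7.680608)+1/4·(-1.923956)≈-2.776145; next y=-7/10·0.500015+1/2·(-2.776145)≈-1.738083
n=7: y≈-1.738083, sp=-3, e=sp−y≈-1.261917; I≈-8.942525, D=e−e_prev≈0.238097; u=1/4·(-1.261917)+1/4·(-8.942525)+1/4·0.238097≈-2.491586; next y=-7/10·(-1.738083)+1/2·(-2.491586)≈-0.029135
n=8: y≈-0.029135, sp=-3, e=sp−y≈-2.970865; I≈-11.913390, D=e−e_prev≈-1.708947; u=1/4·(-2.970865)+1/4·(-11.913390)+1/4·(-1.708947)≈-4.148301; next y=-7/10·(-0.029135)+1/2·(-4.148301)≈-2.053756
n=9: y≈-2.053756, sp=-3, e=sp−y≈-0.946244; I≈-12.859635, D=e−e_prev≈2.024620; u=1/4·(-0.946244)+1/4·(-12.859635)+1/4·2.024620≈-2.945315; next y=-7/10·(-2.053756)+1/2·(-2.945315)≈-0.035028
n=10: y≈-0.035028, sp=-3, e=sp−y≈-2.964972; I≈-15.824606, D=e−e_prev≈-2.018727; u=1/4·(-2.964972)+1/4·(-15.824606)+1/4·(-2.018727)≈-5.202076; next y=-7/10·(-0.035028)+1/2·(-5.202076)≈-2.576518
n=11: y≈-2.576518, sp=-3, e=sp−y≈-0.423482; I≈-16.248088, D=e−e_prev≈2.541490; u=1/4·(-0.423482)+1/4·(-16.248088)+1/4·2.541490≈-3.532520; next y=-7/10·(-2.576518)+1/2·(-3.532520)≈0.037303
n=12: y≈0.037303, sp=-3, e=sp−y≈-3.037303; I≈-19.285391, D=e−e_prev≈-2.613821; u=1/4·(-3.037303)+1/4·(-19.285391)+1/4·(-2.613821)≈-6.234129; next y=-7/10·0.037303+1/2·(-6.234129)≈-3.143176
n=13: y≈-3.143176, sp=-3, e=sp−y≈0.143176; I≈-19.142214, D=e−e_prev≈3.180479; u=1/4·0.143176+1/4·(-19.142214)+1/4·3.180479≈-3.954640; next y=-7/10·(-3.143176)+1/2·(-3.954640)≈0.222903
n=14: y≈0.222903, sp=-3, e=sp−y≈-3.222903; I≈-22.365118, D=e−e_prev≈-3.366080; u=1/4·(-3.222903)+1/4·(-22.365118)+1/4·(-3.366080)≈-7.238525; next y=-7/10·0.222903+1/2·(-7.238525)≈-3.775295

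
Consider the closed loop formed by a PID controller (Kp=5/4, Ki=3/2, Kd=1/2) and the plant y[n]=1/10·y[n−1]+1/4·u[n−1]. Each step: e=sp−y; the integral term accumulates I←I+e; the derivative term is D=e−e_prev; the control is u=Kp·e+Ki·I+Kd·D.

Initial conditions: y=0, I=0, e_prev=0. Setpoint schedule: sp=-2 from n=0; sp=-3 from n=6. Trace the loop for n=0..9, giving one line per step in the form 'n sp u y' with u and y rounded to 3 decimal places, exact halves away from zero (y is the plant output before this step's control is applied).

(exact arithmetic carried between steps; '≈' marks a value shown rounded to 6 d.p. or computed from one; I and e_prev carry over from the previous line; the table rounds u and y to 3 d.p., halves away from zero)
n=0: y=0, sp=-2, e=sp−y=-2; I=-2, D=e−e_prev=-2; u=5/4·(-2)+3/2·(-2)+1/2·(-2)=-6.5; next y=1/10·0+1/4·(-6.5)=-1.625
n=1: y=-1.625, sp=-2, e=sp−y=-0.375; I=-2.375, D=e−e_prev=1.625; u=5/4·(-0.375)+3/2·(-2.375)+1/2·1.625=-3.21875; next y=1/10·(-1.625)+1/4·(-3.21875)≈-0.967188
n=2: y≈-0.967188, sp=-2, e=sp−y≈-1.032813; I≈-3.407813, D=e−e_prev≈-0.657813; u=5/4·(-1.032813)+3/2·(-3.407813)+1/2·(-0.657813)≈-6.731641; next y=1/10·(-0.967188)+1/4·(-6.731641)≈-1.779629
n=3: y≈-1.779629, sp=-2, e=sp−y≈-0.220371; I≈-3.628184, D=e−e_prev≈0.812441; u=5/4·(-0.220371)+3/2·(-3.628184)+1/2·0.812441≈-5.311519; next y=1/10·(-1.779629)+1/4·(-5.311519)≈-1.505843
n=4: y≈-1.505843, sp=-2, e=sp−y≈-0.494157; I≈-4.122341, D=e−e_prev≈-0.273786; u=5/4·(-0.494157)+3/2·(-4.122341)+1/2·(-0.273786)≈-6.938102; next y=1/10·(-1.505843)+1/4·(-6.938102)≈-1.885110
n=5: y≈-1.885110, sp=-2, e=sp−y≈-0.114890; I≈-4.237231, D=e−e_prev≈0.379267; u=5/4·(-0.114890)+3/2·(-4.237231)+1/2·0.379267≈-6.309826; next y=1/10·(-1.885110)+1/4·(-6.309826)≈-1.765968
n=6: y≈-1.765968, sp=-3, e=sp−y≈-1.234032; I≈-5.471264, D=e−e_prev≈-1.119142; u=5/4·(-1.234032)+3/2·(-5.471264)+1/2·(-1.119142)≈-10.309007; next y=1/10·(-1.765968)+1/4·(-10.309007)≈-2.753849
n=7: y≈-2.753849, sp=-3, e=sp−y≈-0.246151; I≈-5.717415, D=e−e_prev≈0.987881; u=5/4·(-0.246151)+3/2·(-5.717415)+1/2·0.987881≈-8.389872; next y=1/10·(-2.753849)+1/4·(-8.389872)≈-2.372853
n=8: y≈-2.372853, sp=-3, e=sp−y≈-0.627147; I≈-6.344562, D=e−e_prev≈-0.380996; u=5/4·(-0.627147)+3/2·(-6.344562)+1/2·(-0.380996)≈-10.491276; next y=1/10·(-2.372853)+1/4·(-10.491276)≈-2.860104
n=9: y≈-2.860104, sp=-3, e=sp−y≈-0.139896; I≈-6.484458, D=e−e_prev≈0.487251; u=5/4·(-0.139896)+3/2·(-6.484458)+1/2·0.487251≈-9.657931; next y=1/10·(-2.860104)+1/4·(-9.657931)≈-2.700493

0 -2 -6.500 0.000
1 -2 -3.219 -1.625
2 -2 -6.732 -0.967
3 -2 -5.312 -1.780
4 -2 -6.938 -1.506
5 -2 -6.310 -1.885
6 -3 -10.309 -1.766
7 -3 -8.390 -2.754
8 -3 -10.491 -2.373
9 -3 -9.658 -2.860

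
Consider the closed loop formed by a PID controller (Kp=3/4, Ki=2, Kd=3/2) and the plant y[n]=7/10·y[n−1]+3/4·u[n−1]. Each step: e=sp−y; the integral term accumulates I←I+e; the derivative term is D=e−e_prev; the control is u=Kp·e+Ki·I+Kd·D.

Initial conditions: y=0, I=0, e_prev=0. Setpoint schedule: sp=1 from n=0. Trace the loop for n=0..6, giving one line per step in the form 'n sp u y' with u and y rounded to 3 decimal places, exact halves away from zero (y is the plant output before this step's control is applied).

(exact arithmetic carried between steps; '≈' marks a value shown rounded to 6 d.p. or computed from one; I and e_prev carry over from the previous line; the table rounds u and y to 3 d.p., halves away from zero)
n=0: y=0, sp=1, e=sp−y=1; I=1, D=e−e_prev=1; u=3/4·1+2·1+3/2·1=4.25; next y=7/10·0+3/4·4.25=3.1875
n=1: y=3.1875, sp=1, e=sp−y=-2.1875; I=-1.1875, D=e−e_prev=-3.1875; u=3/4·(-2.1875)+2·(-1.1875)+3/2·(-3.1875)=-8.796875; next y=7/10·3.1875+3/4·(-8.796875)≈-4.366406
n=2: y≈-4.366406, sp=1, e=sp−y≈5.366406; I≈4.178906, D=e−e_prev≈7.553906; u=3/4·5.366406+2·4.178906+3/2·7.553906≈23.713477; next y=7/10·(-4.366406)+3/4·23.713477≈14.728623
n=3: y≈14.728623, sp=1, e=sp−y≈-13.728623; I≈-9.549717, D=e−e_prev≈-19.095029; u=3/4·(-13.728623)+2·(-9.549717)+3/2·(-19.095029)≈-58.038445; next y=7/10·14.728623+3/4·(-58.038445)≈-33.218797
n=4: y≈-33.218797, sp=1, e=sp−y≈34.218797; I≈24.669081, D=e−e_prev≈47.947421; u=3/4·34.218797+2·24.669081+3/2·47.947421≈146.923390; next y=7/10·(-33.218797)+3/4·146.923390≈86.939384
n=5: y≈86.939384, sp=1, e=sp−y≈-85.939384; I≈-61.270304, D=e−e_prev≈-120.158182; u=3/4·(-85.939384)+2·(-61.270304)+3/2·(-120.158182)≈-367.232419; next y=7/10·86.939384+3/4·(-367.232419)≈-214.566745
n=6: y≈-214.566745, sp=1, e=sp−y≈215.566745; I≈154.296441, D=e−e_prev≈301.506130; u=3/4·215.566745+2·154.296441+3/2·301.506130≈922.527135; next y=7/10·(-214.566745)+3/4·922.527135≈541.698630

0 1 4.250 0.000
1 1 -8.797 3.188
2 1 23.713 -4.366
3 1 -58.038 14.729
4 1 146.923 -33.219
5 1 -367.232 86.939
6 1 922.527 -214.567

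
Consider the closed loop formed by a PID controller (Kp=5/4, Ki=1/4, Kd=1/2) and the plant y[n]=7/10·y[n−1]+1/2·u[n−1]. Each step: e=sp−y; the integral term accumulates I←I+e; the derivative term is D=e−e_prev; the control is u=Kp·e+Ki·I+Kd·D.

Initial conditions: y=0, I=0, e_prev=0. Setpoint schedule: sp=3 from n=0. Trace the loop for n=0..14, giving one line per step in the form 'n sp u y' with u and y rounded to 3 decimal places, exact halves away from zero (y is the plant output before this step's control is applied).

0 3 6.000 0.000
1 3 -0.750 3.000
2 3 3.300 1.725
3 3 0.716 2.858
4 3 2.316 2.358
5 3 1.326 2.809
6 3 1.959 2.629
7 3 1.580 2.820
8 3 1.832 2.764
9 3 1.690 2.851
10 3 1.791 2.840
11 3 1.739 2.884
12 3 1.781 2.888
13 3 1.763 2.912
14 3 1.781 2.920

(exact arithmetic carried between steps; '≈' marks a value shown rounded to 6 d.p. or computed from one; I and e_prev carry over from the previous line; the table rounds u and y to 3 d.p., halves away from zero)
n=0: y=0, sp=3, e=sp−y=3; I=3, D=e−e_prev=3; u=5/4·3+1/4·3+1/2·3=6; next y=7/10·0+1/2·6=3
n=1: y=3, sp=3, e=sp−y=0; I=3, D=e−e_prev=-3; u=5/4·0+1/4·3+1/2·(-3)=-0.75; next y=7/10·3+1/2·(-0.75)=1.725
n=2: y=1.725, sp=3, e=sp−y=1.275; I=4.275, D=e−e_prev=1.275; u=5/4·1.275+1/4·4.275+1/2·1.275=3.3; next y=7/10·1.725+1/2·3.3=2.8575
n=3: y=2.8575, sp=3, e=sp−y=0.1425; I=4.4175, D=e−e_prev=-1.1325; u=5/4·0.1425+1/4·4.4175+1/2·(-1.1325)=0.71625; next y=7/10·2.8575+1/2·0.71625=2.358375
n=4: y=2.358375, sp=3, e=sp−y=0.641625; I=5.059125, D=e−e_prev=0.499125; u=5/4·0.641625+1/4·5.059125+1/2·0.499125=2.316375; next y=7/10·2.358375+1/2·2.316375=2.80905
n=5: y=2.80905, sp=3, e=sp−y=0.19095; I=5.250075, D=e−e_prev=-0.450675; u=5/4·0.19095+1/4·5.250075+1/2·(-0.450675)≈1.325869; next y=7/10·2.80905+1/2·1.325869≈2.629269
n=6: y≈2.629269, sp=3, e=sp−y≈0.370731; I≈5.620806, D=e−e_prev≈0.179781; u=5/4·0.370731+1/4·5.620806+1/2·0.179781≈1.958505; next y=7/10·2.629269+1/2·1.958505≈2.819741
n=7: y≈2.819741, sp=3, e=sp−y≈0.180259; I≈5.801065, D=e−e_prev≈-0.190472; u=5/4·0.180259+1/4·5.801065+1/2·(-0.190472)≈1.580354; next y=7/10·2.819741+1/2·1.580354≈2.763996
n=8: y≈2.763996, sp=3, e=sp−y≈0.236004; I≈6.037069, D=e−e_prev≈0.055745; u=5/4·0.236004+1/4·6.037069+1/2·0.055745≈1.832145; next y=7/10·2.763996+1/2·1.832145≈2.850870
n=9: y≈2.850870, sp=3, e=sp−y≈0.149130; I≈6.186199, D=e−e_prev≈-0.086874; u=5/4·0.149130+1/4·6.186199+1/2·(-0.086874)≈1.689526; next y=7/10·2.850870+1/2·1.689526≈2.840372
n=10: y≈2.840372, sp=3, e=sp−y≈0.159628; I≈6.345828, D=e−e_prev≈0.010498; u=5/4·0.159628+1/4·6.345828+1/2·0.010498≈1.791241; next y=7/10·2.840372+1/2·1.791241≈2.883881
n=11: y≈2.883881, sp=3, e=sp−y≈0.116119; I≈6.461947, D=e−e_prev≈-0.043509; u=5/4·0.116119+1/4·6.461947+1/2·(-0.043509)≈1.738881; next y=7/10·2.883881+1/2·1.738881≈2.888157
n=12: y≈2.888157, sp=3, e=sp−y≈0.111843; I≈6.573790, D=e−e_prev≈-0.004276; u=5/4·0.111843+1/4·6.573790+1/2·(-0.004276)≈1.781113; next y=7/10·2.888157+1/2·1.781113≈2.912266
n=13: y≈2.912266, sp=3, e=sp−y≈0.087734; I≈6.661523, D=e−e_prev≈-0.024109; u=5/4·0.087734+1/4·6.661523+1/2·(-0.024109)≈1.762993; next y=7/10·2.912266+1/2·1.762993≈2.920083
n=14: y≈2.920083, sp=3, e=sp−y≈0.079917; I≈6.741440, D=e−e_prev≈-0.007817; u=5/4·0.079917+1/4·6.741440+1/2·(-0.007817)≈1.781348; next y=7/10·2.920083+1/2·1.781348≈2.934732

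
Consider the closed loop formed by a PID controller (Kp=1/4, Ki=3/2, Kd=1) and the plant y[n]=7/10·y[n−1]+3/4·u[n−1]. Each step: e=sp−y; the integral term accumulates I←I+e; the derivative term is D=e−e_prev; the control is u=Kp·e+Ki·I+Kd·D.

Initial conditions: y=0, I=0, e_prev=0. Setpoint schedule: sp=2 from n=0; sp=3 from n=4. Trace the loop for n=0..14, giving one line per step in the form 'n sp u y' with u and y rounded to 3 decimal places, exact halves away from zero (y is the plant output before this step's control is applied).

(exact arithmetic carried between steps; '≈' marks a value shown rounded to 6 d.p. or computed from one; I and e_prev carry over from the previous line; the table rounds u and y to 3 d.p., halves away from zero)
n=0: y=0, sp=2, e=sp−y=2; I=2, D=e−e_prev=2; u=1/4·2+3/2·2+1·2=5.5; next y=7/10·0+3/4·5.5=4.125
n=1: y=4.125, sp=2, e=sp−y=-2.125; I=-0.125, D=e−e_prev=-4.125; u=1/4·(-2.125)+3/2·(-0.125)+1·(-4.125)=-4.84375; next y=7/10·4.125+3/4·(-4.84375)≈-0.745313
n=2: y≈-0.745313, sp=2, e=sp−y≈2.745313; I≈2.620313, D=e−e_prev≈4.870313; u=1/4·2.745313+3/2·2.620313+1·4.870313≈9.487109; next y=7/10·(-0.745313)+3/4·9.487109≈6.593613
n=3: y≈6.593613, sp=2, e=sp−y≈-4.593613; I≈-1.973301, D=e−e_prev≈-7.338926; u=1/4·(-4.593613)+3/2·(-1.973301)+1·(-7.338926)≈-11.447280; next y=7/10·6.593613+3/4·(-11.447280)≈-3.969931
n=4: y≈-3.969931, sp=3, e=sp−y≈6.969931; I≈4.996630, D=e−e_prev≈11.563544; u=1/4·6.969931+3/2·4.996630+1·11.563544≈20.800972; next y=7/10·(-3.969931)+3/4·20.800972≈12.821777
n=5: y≈12.821777, sp=3, e=sp−y≈-9.821777; I≈-4.825147, D=e−e_prev≈-16.791708; u=1/4·(-9.821777)+3/2·(-4.825147)+1·(-16.791708)≈-26.484874; next y=7/10·12.821777+3/4·(-26.484874)≈-10.888411
n=6: y≈-10.888411, sp=3, e=sp−y≈13.888411; I≈9.063264, D=e−e_prev≈23.710189; u=1/4·13.888411+3/2·9.063264+1·23.710189≈40.777187; next y=7/10·(-10.888411)+3/4·40.777187≈22.961002
n=7: y≈22.961002, sp=3, e=sp−y≈-19.961002; I≈-10.897739, D=e−e_prev≈-33.849413; u=1/4·(-19.961002)+3/2·(-10.897739)+1·(-33.849413)≈-55.186272; next y=7/10·22.961002+3/4·(-55.186272)≈-25.317002
n=8: y≈-25.317002, sp=3, e=sp−y≈28.317002; I≈17.419264, D=e−e_prev≈48.278005; u=1/4·28.317002+3/2·17.419264+1·48.278005≈81.486151; next y=7/10·(-25.317002)+3/4·81.486151≈43.392712
n=9: y≈43.392712, sp=3, e=sp−y≈-40.392712; I≈-22.973448, D=e−e_prev≈-68.709714; u=1/4·(-40.392712)+3/2·(-22.973448)+1·(-68.709714)≈-113.268064; next y=7/10·43.392712+3/4·(-113.268064)≈-54.576150
n=10: y≈-54.576150, sp=3, e=sp−y≈57.576150; I≈34.602702, D=e−e_prev≈97.968861; u=1/4·57.576150+3/2·34.602702+1·97.968861≈164.266951; next y=7/10·(-54.576150)+3/4·164.266951≈84.996909
n=11: y≈84.996909, sp=3, e=sp−y≈-81.996909; I≈-47.394207, D=e−e_prev≈-139.573058; u=1/4·(-81.996909)+3/2·(-47.394207)+1·(-139.573058)≈-231.163596; next y=7/10·84.996909+3/4·(-231.163596)≈-113.874861
n=12: y≈-113.874861, sp=3, e=sp−y≈116.874861; I≈69.480654, D=e−e_prev≈198.871769; u=1/4·116.874861+3/2·69.480654+1·198.871769≈332.311465; next y=7/10·(-113.874861)+3/4·332.311465≈169.521197
n=13: y≈169.521197, sp=3, e=sp−y≈-166.521197; I≈-97.040543, D=e−e_prev≈-283.396057; u=1/4·(-166.521197)+3/2·(-97.040543)+1·(-283.396057)≈-470.587170; next y=7/10·169.521197+3/4·(-470.587170)≈-234.275540
n=14: y≈-234.275540, sp=3, e=sp−y≈237.275540; I≈140.234998, D=e−e_prev≈403.796737; u=1/4·237.275540+3/2·140.234998+1·403.796737≈673.468118; next y=7/10·(-234.275540)+3/4·673.468118≈341.108210

0 2 5.500 0.000
1 2 -4.844 4.125
2 2 9.487 -0.745
3 2 -11.447 6.594
4 3 20.801 -3.970
5 3 -26.485 12.822
6 3 40.777 -10.888
7 3 -55.186 22.961
8 3 81.486 -25.317
9 3 -113.268 43.393
10 3 164.267 -54.576
11 3 -231.164 84.997
12 3 332.311 -113.875
13 3 -470.587 169.521
14 3 673.468 -234.276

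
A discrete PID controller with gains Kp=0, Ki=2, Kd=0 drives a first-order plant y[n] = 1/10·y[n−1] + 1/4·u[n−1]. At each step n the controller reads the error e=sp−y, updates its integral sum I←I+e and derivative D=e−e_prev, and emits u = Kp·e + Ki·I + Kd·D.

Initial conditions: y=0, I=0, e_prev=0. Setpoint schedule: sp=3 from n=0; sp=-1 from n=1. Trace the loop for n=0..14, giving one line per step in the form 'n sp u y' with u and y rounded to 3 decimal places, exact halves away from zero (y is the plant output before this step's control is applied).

0 3 6.000 0.000
1 -1 1.000 1.500
2 -1 -1.800 0.400
3 -1 -2.980 -0.410
4 -1 -3.408 -0.786
5 -1 -3.547 -0.931
6 -1 -3.587 -0.980
7 -1 -3.598 -0.995
8 -1 -3.600 -0.999
9 -1 -3.600 -1.000
10 -1 -3.600 -1.000
11 -1 -3.600 -1.000
12 -1 -3.600 -1.000
13 -1 -3.600 -1.000
14 -1 -3.600 -1.000

(exact arithmetic carried between steps; '≈' marks a value shown rounded to 6 d.p. or computed from one; I and e_prev carry over from the previous line; the table rounds u and y to 3 d.p., halves away from zero)
n=0: y=0, sp=3, e=sp−y=3; I=3, D=e−e_prev=3; u=0·3+2·3+0·3=6; next y=1/10·0+1/4·6=1.5
n=1: y=1.5, sp=-1, e=sp−y=-2.5; I=0.5, D=e−e_prev=-5.5; u=0·(-2.5)+2·0.5+0·(-5.5)=1; next y=1/10·1.5+1/4·1=0.4
n=2: y=0.4, sp=-1, e=sp−y=-1.4; I=-0.9, D=e−e_prev=1.1; u=0·(-1.4)+2·(-0.9)+0·1.1=-1.8; next y=1/10·0.4+1/4·(-1.8)=-0.41
n=3: y=-0.41, sp=-1, e=sp−y=-0.59; I=-1.49, D=e−e_prev=0.81; u=0·(-0.59)+2·(-1.49)+0·0.81=-2.98; next y=1/10·(-0.41)+1/4·(-2.98)=-0.786
n=4: y=-0.786, sp=-1, e=sp−y=-0.214; I=-1.704, D=e−e_prev=0.376; u=0·(-0.214)+2·(-1.704)+0·0.376=-3.408; next y=1/10·(-0.786)+1/4·(-3.408)=-0.9306
n=5: y=-0.9306, sp=-1, e=sp−y=-0.0694; I=-1.7734, D=e−e_prev=0.1446; u=0·(-0.0694)+2·(-1.7734)+0·0.1446=-3.5468; next y=1/10·(-0.9306)+1/4·(-3.5468)=-0.97976
n=6: y=-0.97976, sp=-1, e=sp−y=-0.02024; I=-1.79364, D=e−e_prev=0.04916; u=0·(-0.02024)+2·(-1.79364)+0·0.04916=-3.58728; next y=1/10·(-0.97976)+1/4·(-3.58728)=-0.994796
n=7: y=-0.994796, sp=-1, e=sp−y=-0.005204; I=-1.798844, D=e−e_prev=0.015036; u=0·(-0.005204)+2·(-1.798844)+0·0.015036=-3.597688; next y=1/10·(-0.994796)+1/4·(-3.597688)≈-0.998902
n=8: y≈-0.998902, sp=-1, e=sp−y≈-0.001098; I≈-1.799942, D=e−e_prev≈0.004106; u=0·(-0.001098)+2·(-1.799942)+0·0.004106≈-3.599885; next y=1/10·(-0.998902)+1/4·(-3.599885)≈-0.999861
n=9: y≈-0.999861, sp=-1, e=sp−y≈-0.000139; I≈-1.800081, D=e−e_prev≈0.000960; u=0·(-0.000139)+2·(-1.800081)+0·0.000960≈-3.600162; next y=1/10·(-0.999861)+1/4·(-3.600162)≈-1.000027
n=10: y≈-1.000027, sp=-1, e=sp−y≈0.000027; I≈-1.800054, D=e−e_prev≈0.000165; u=0·0.000027+2·(-1.800054)+0·0.000165≈-3.600109; next y=1/10·(-1.000027)+1/4·(-3.600109)≈-1.000030
n=11: y≈-1.000030, sp=-1, e=sp−y≈0.000030; I≈-1.800025, D=e−e_prev≈0.000003; u=0·0.000030+2·(-1.800025)+0·0.000003≈-3.600049; next y=1/10·(-1.000030)+1/4·(-3.600049)≈-1.000015
n=12: y≈-1.000015, sp=-1, e=sp−y≈0.000015; I≈-1.800009, D=e−e_prev≈-0.000015; u=0·0.000015+2·(-1.800009)+0·(-0.000015)≈-3.600019; next y=1/10·(-1.000015)+1/4·(-3.600019)≈-1.000006
n=13: y≈-1.000006, sp=-1, e=sp−y≈0.000006; I≈-1.800003, D=e−e_prev≈-0.000009; u=0·0.000006+2·(-1.800003)+0·(-0.000009)≈-3.600006; next y=1/10·(-1.000006)+1/4·(-3.600006)≈-1.000002
n=14: y≈-1.000002, sp=-1, e=sp−y≈0.000002; I≈-1.800001, D=e−e_prev≈-0.000004; u=0·0.000002+2·(-1.800001)+0·(-0.000004)≈-3.600002; next y=1/10·(-1.000002)+1/4·(-3.600002)≈-1.000001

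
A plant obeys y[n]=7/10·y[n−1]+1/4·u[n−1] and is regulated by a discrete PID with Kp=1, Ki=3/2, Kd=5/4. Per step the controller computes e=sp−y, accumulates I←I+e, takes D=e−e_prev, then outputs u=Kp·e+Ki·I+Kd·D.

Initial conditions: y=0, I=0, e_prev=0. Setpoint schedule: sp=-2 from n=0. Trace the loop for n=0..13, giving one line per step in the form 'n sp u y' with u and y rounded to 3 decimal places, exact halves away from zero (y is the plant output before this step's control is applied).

(exact arithmetic carried between steps; '≈' marks a value shown rounded to 6 d.p. or computed from one; I and e_prev carry over from the previous line; the table rounds u and y to 3 d.p., halves away from zero)
n=0: y=0, sp=-2, e=sp−y=-2; I=-2, D=e−e_prev=-2; u=1·(-2)+3/2·(-2)+5/4·(-2)=-7.5; next y=7/10·0+1/4·(-7.5)=-1.875
n=1: y=-1.875, sp=-2, e=sp−y=-0.125; I=-2.125, D=e−e_prev=1.875; u=1·(-0.125)+3/2·(-2.125)+5/4·1.875=-0.96875; next y=7/10·(-1.875)+1/4·(-0.96875)≈-1.554688
n=2: y≈-1.554688, sp=-2, e=sp−y≈-0.445313; I≈-2.570313, D=e−e_prev≈-0.320313; u=1·(-0.445313)+3/2·(-2.570313)+5/4·(-0.320313)≈-4.701172; next y=7/10·(-1.554688)+1/4·(-4.701172)≈-2.263574
n=3: y≈-2.263574, sp=-2, e=sp−y≈0.263574; I≈-2.306738, D=e−e_prev≈0.708887; u=1·0.263574+3/2·(-2.306738)+5/4·0.708887≈-2.310425; next y=7/10·(-2.263574)+1/4·(-2.310425)≈-2.162108
n=4: y≈-2.162108, sp=-2, e=sp−y≈0.162108; I≈-2.144630, D=e−e_prev≈-0.101466; u=1·0.162108+3/2·(-2.144630)+5/4·(-0.101466)≈-3.181670; next y=7/10·(-2.162108)+1/4·(-3.181670)≈-2.308893
n=5: y≈-2.308893, sp=-2, e=sp−y≈0.308893; I≈-1.835737, D=e−e_prev≈0.146785; u=1·0.308893+3/2·(-1.835737)+5/4·0.146785≈-2.261231; next y=7/10·(-2.308893)+1/4·(-2.261231)≈-2.181533
n=6: y≈-2.181533, sp=-2, e=sp−y≈0.181533; I≈-1.654204, D=e−e_prev≈-0.127360; u=1·0.181533+3/2·(-1.654204)+5/4·(-0.127360)≈-2.458973; next y=7/10·(-2.181533)+1/4·(-2.458973)≈-2.141816
n=7: y≈-2.141816, sp=-2, e=sp−y≈0.141816; I≈-1.512388, D=e−e_prev≈-0.039717; u=1·0.141816+3/2·(-1.512388)+5/4·(-0.039717)≈-2.176411; next y=7/10·(-2.141816)+1/4·(-2.176411)≈-2.043374
n=8: y≈-2.043374, sp=-2, e=sp−y≈0.043374; I≈-1.469013, D=e−e_prev≈-0.098442; u=1·0.043374+3/2·(-1.469013)+5/4·(-0.098442)≈-2.283199; next y=7/10·(-2.043374)+1/4·(-2.283199)≈-2.001162
n=9: y≈-2.001162, sp=-2, e=sp−y≈0.001162; I≈-1.467852, D=e−e_prev≈-0.042213; u=1·0.001162+3/2·(-1.467852)+5/4·(-0.042213)≈-2.253382; next y=7/10·(-2.001162)+1/4·(-2.253382)≈-1.964159
n=10: y≈-1.964159, sp=-2, e=sp−y≈-0.035841; I≈-1.503693, D=e−e_prev≈-0.037003; u=1·(-0.035841)+3/2·(-1.503693)+5/4·(-0.037003)≈-2.337635; next y=7/10·(-1.964159)+1/4·(-2.337635)≈-1.959320
n=11: y≈-1.959320, sp=-2, e=sp−y≈-0.040680; I≈-1.544373, D=e−e_prev≈-0.004839; u=1·(-0.040680)+3/2·(-1.544373)+5/4·(-0.004839)≈-2.363289; next y=7/10·(-1.959320)+1/4·(-2.363289)≈-1.962346
n=12: y≈-1.962346, sp=-2, e=sp−y≈-0.037654; I≈-1.582027, D=e−e_prev≈0.003026; u=1·(-0.037654)+3/2·(-1.582027)+5/4·0.003026≈-2.406912; next y=7/10·(-1.962346)+1/4·(-2.406912)≈-1.975370
n=13: y≈-1.975370, sp=-2, e=sp−y≈-0.024630; I≈-1.606657, D=e−e_prev≈0.013024; u=1·(-0.024630)+3/2·(-1.606657)+5/4·0.013024≈-2.418335; next y=7/10·(-1.975370)+1/4·(-2.418335)≈-1.987343

0 -2 -7.500 0.000
1 -2 -0.969 -1.875
2 -2 -4.701 -1.555
3 -2 -2.310 -2.264
4 -2 -3.182 -2.162
5 -2 -2.261 -2.309
6 -2 -2.459 -2.182
7 -2 -2.176 -2.142
8 -2 -2.283 -2.043
9 -2 -2.253 -2.001
10 -2 -2.338 -1.964
11 -2 -2.363 -1.959
12 -2 -2.407 -1.962
13 -2 -2.418 -1.975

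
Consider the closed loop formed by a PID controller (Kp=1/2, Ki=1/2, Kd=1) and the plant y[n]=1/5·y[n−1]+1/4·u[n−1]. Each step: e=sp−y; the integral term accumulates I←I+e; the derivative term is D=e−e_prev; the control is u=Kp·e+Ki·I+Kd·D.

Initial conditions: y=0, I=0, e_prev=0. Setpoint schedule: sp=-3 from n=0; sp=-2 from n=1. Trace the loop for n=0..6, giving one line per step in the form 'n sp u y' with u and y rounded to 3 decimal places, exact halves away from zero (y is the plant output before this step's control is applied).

0 -3 -6.000 0.000
1 -2 0.500 -1.500
2 -2 -4.900 -0.175
3 -2 -2.318 -1.260
4 -2 -4.630 -0.831
5 -2 -3.801 -1.324
6 -2 -4.849 -1.215

(exact arithmetic carried between steps; '≈' marks a value shown rounded to 6 d.p. or computed from one; I and e_prev carry over from the previous line; the table rounds u and y to 3 d.p., halves away from zero)
n=0: y=0, sp=-3, e=sp−y=-3; I=-3, D=e−e_prev=-3; u=1/2·(-3)+1/2·(-3)+1·(-3)=-6; next y=1/5·0+1/4·(-6)=-1.5
n=1: y=-1.5, sp=-2, e=sp−y=-0.5; I=-3.5, D=e−e_prev=2.5; u=1/2·(-0.5)+1/2·(-3.5)+1·2.5=0.5; next y=1/5·(-1.5)+1/4·0.5=-0.175
n=2: y=-0.175, sp=-2, e=sp−y=-1.825; I=-5.325, D=e−e_prev=-1.325; u=1/2·(-1.825)+1/2·(-5.325)+1·(-1.325)=-4.9; next y=1/5·(-0.175)+1/4·(-4.9)=-1.26
n=3: y=-1.26, sp=-2, e=sp−y=-0.74; I=-6.065, D=e−e_prev=1.085; u=1/2·(-0.74)+1/2·(-6.065)+1·1.085=-2.3175; next y=1/5·(-1.26)+1/4·(-2.3175)=-0.831375
n=4: y=-0.831375, sp=-2, e=sp−y=-1.168625; I=-7.233625, D=e−e_prev=-0.428625; u=1/2·(-1.168625)+1/2·(-7.233625)+1·(-0.428625)=-4.62975; next y=1/5·(-0.831375)+1/4·(-4.62975)≈-1.323713
n=5: y≈-1.323713, sp=-2, e=sp−y≈-0.676288; I≈-7.909913, D=e−e_prev≈0.492338; u=1/2·(-0.676288)+1/2·(-7.909913)+1·0.492338≈-3.800763; next y=1/5·(-1.323713)+1/4·(-3.800763)≈-1.214933
n=6: y≈-1.214933, sp=-2, e=sp−y≈-0.785067; I≈-8.694979, D=e−e_prev≈-0.108779; u=1/2·(-0.785067)+1/2·(-8.694979)+1·(-0.108779)≈-4.848803; next y=1/5·(-1.214933)+1/4·(-4.848803)≈-1.455187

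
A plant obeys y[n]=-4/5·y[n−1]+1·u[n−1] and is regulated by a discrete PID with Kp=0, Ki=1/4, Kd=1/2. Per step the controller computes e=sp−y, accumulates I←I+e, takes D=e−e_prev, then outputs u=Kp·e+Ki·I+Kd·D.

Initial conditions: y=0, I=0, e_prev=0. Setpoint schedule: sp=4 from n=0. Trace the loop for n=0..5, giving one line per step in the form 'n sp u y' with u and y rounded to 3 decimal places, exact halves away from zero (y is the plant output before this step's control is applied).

(exact arithmetic carried between steps; '≈' marks a value shown rounded to 6 d.p. or computed from one; I and e_prev carry over from the previous line; the table rounds u and y to 3 d.p., halves away from zero)
n=0: y=0, sp=4, e=sp−y=4; I=4, D=e−e_prev=4; u=0·4+1/4·4+1/2·4=3; next y=-4/5·0+1·3=3
n=1: y=3, sp=4, e=sp−y=1; I=5, D=e−e_prev=-3; u=0·1+1/4·5+1/2·(-3)=-0.25; next y=-4/5·3+1·(-0.25)=-2.65
n=2: y=-2.65, sp=4, e=sp−y=6.65; I=11.65, D=e−e_prev=5.65; u=0·6.65+1/4·11.65+1/2·5.65=5.7375; next y=-4/5·(-2.65)+1·5.7375=7.8575
n=3: y=7.8575, sp=4, e=sp−y=-3.8575; I=7.7925, D=e−e_prev=-10.5075; u=0·(-3.8575)+1/4·7.7925+1/2·(-10.5075)=-3.305625; next y=-4/5·7.8575+1·(-3.305625)=-9.591625
n=4: y=-9.591625, sp=4, e=sp−y=13.591625; I=21.384125, D=e−e_prev=17.449125; u=0·13.591625+1/4·21.384125+1/2·17.449125≈14.070594; next y=-4/5·(-9.591625)+1·14.070594≈21.743894
n=5: y≈21.743894, sp=4, e=sp−y≈-17.743894; I≈3.640231, D=e−e_prev≈-31.335519; u=0·(-17.743894)+1/4·3.640231+1/2·(-31.335519)≈-14.757702; next y=-4/5·21.743894+1·(-14.757702)≈-32.152817

0 4 3.000 0.000
1 4 -0.250 3.000
2 4 5.738 -2.650
3 4 -3.306 7.858
4 4 14.071 -9.592
5 4 -14.758 21.744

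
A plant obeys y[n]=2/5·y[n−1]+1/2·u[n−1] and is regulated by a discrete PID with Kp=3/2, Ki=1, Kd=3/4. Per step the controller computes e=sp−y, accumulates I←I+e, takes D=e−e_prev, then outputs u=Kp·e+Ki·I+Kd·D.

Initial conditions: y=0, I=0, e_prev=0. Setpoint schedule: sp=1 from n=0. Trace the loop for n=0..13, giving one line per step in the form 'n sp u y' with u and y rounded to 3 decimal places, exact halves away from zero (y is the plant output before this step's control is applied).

(exact arithmetic carried between steps; '≈' marks a value shown rounded to 6 d.p. or computed from one; I and e_prev carry over from the previous line; the table rounds u and y to 3 d.p., halves away from zero)
n=0: y=0, sp=1, e=sp−y=1; I=1, D=e−e_prev=1; u=3/2·1+1·1+3/4·1=3.25; next y=2/5·0+1/2·3.25=1.625
n=1: y=1.625, sp=1, e=sp−y=-0.625; I=0.375, D=e−e_prev=-1.625; u=3/2·(-0.625)+1·0.375+3/4·(-1.625)=-1.78125; next y=2/5·1.625+1/2·(-1.78125)=-0.240625
n=2: y=-0.240625, sp=1, e=sp−y=1.240625; I=1.615625, D=e−e_prev=1.865625; u=3/2·1.240625+1·1.615625+3/4·1.865625≈4.875781; next y=2/5·(-0.240625)+1/2·4.875781≈2.341641
n=3: y≈2.341641, sp=1, e=sp−y≈-1.341641; I≈0.273984, D=e−e_prev≈-2.582266; u=3/2·(-1.341641)+1·0.273984+3/4·(-2.582266)≈-3.675176; next y=2/5·2.341641+1/2·(-3.675176)≈-0.900932
n=4: y≈-0.900932, sp=1, e=sp−y≈1.900932; I≈2.174916, D=e−e_prev≈3.242572; u=3/2·1.900932+1·2.174916+3/4·3.242572≈7.458243; next y=2/5·(-0.900932)+1/2·7.458243≈3.368749
n=5: y≈3.368749, sp=1, e=sp−y≈-2.368749; I≈-0.193833, D=e−e_prev≈-4.269680; u=3/2·(-2.368749)+1·(-0.193833)+3/4·(-4.269680)≈-6.949216; next y=2/5·3.368749+1/2·(-6.949216)≈-2.127108
n=6: y≈-2.127108, sp=1, e=sp−y≈3.127108; I≈2.933276, D=e−e_prev≈5.495857; u=3/2·3.127108+1·2.933276+3/4·5.495857≈11.745831; next y=2/5·(-2.127108)+1/2·11.745831≈5.022072
n=7: y≈5.022072, sp=1, e=sp−y≈-4.022072; I≈-1.088796, D=e−e_prev≈-7.149181; u=3/2·(-4.022072)+1·(-1.088796)+3/4·(-7.149181)≈-12.483791; next y=2/5·5.022072+1/2·(-12.483791)≈-4.233066
n=8: y≈-4.233066, sp=1, e=sp−y≈5.233066; I≈4.144270, D=e−e_prev≈9.255139; u=3/2·5.233066+1·4.144270+3/4·9.255139≈18.935223; next y=2/5·(-4.233066)+1/2·18.935223≈7.774385
n=9: y≈7.774385, sp=1, e=sp−y≈-6.774385; I≈-2.630115, D=e−e_prev≈-12.007452; u=3/2·(-6.774385)+1·(-2.630115)+3/4·(-12.007452)≈-21.797282; next y=2/5·7.774385+1/2·(-21.797282)≈-7.788887
n=10: y≈-7.788887, sp=1, e=sp−y≈8.788887; I≈6.158771, D=e−e_prev≈15.563272; u=3/2·8.788887+1·6.158771+3/4·15.563272≈31.014556; next y=2/5·(-7.788887)+1/2·31.014556≈12.391723
n=11: y≈12.391723, sp=1, e=sp−y≈-11.391723; I≈-5.232952, D=e−e_prev≈-20.180610; u=3/2·(-11.391723)+1·(-5.232952)+3/4·(-20.180610)≈-37.455994; next y=2/5·12.391723+1/2·(-37.455994)≈-13.771308
n=12: y≈-13.771308, sp=1, e=sp−y≈14.771308; I≈9.538356, D=e−e_prev≈26.163031; u=3/2·14.771308+1·9.538356+3/4·26.163031≈51.317590; next y=2/5·(-13.771308)+1/2·51.317590≈20.150272
n=13: y≈20.150272, sp=1, e=sp−y≈-19.150272; I≈-9.611916, D=e−e_prev≈-33.921580; u=3/2·(-19.150272)+1·(-9.611916)+3/4·(-33.921580)≈-63.778509; next y=2/5·20.150272+1/2·(-63.778509)≈-23.829146

0 1 3.250 0.000
1 1 -1.781 1.625
2 1 4.876 -0.241
3 1 -3.675 2.342
4 1 7.458 -0.901
5 1 -6.949 3.369
6 1 11.746 -2.127
7 1 -12.484 5.022
8 1 18.935 -4.233
9 1 -21.797 7.774
10 1 31.015 -7.789
11 1 -37.456 12.392
12 1 51.318 -13.771
13 1 -63.779 20.150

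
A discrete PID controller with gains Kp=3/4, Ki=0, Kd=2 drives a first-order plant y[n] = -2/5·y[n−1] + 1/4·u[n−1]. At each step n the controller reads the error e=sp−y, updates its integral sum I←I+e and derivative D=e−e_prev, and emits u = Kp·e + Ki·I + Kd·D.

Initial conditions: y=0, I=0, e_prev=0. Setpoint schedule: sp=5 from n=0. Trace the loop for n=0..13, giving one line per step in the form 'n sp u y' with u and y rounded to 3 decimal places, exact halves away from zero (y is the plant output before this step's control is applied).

(exact arithmetic carried between steps; '≈' marks a value shown rounded to 6 d.p. or computed from one; I and e_prev carry over from the previous line; the table rounds u and y to 3 d.p., halves away from zero)
n=0: y=0, sp=5, e=sp−y=5; I=5, D=e−e_prev=5; u=3/4·5+0·5+2·5=13.75; next y=-2/5·0+1/4·13.75=3.4375
n=1: y=3.4375, sp=5, e=sp−y=1.5625; I=6.5625, D=e−e_prev=-3.4375; u=3/4·1.5625+0·6.5625+2·(-3.4375)=-5.703125; next y=-2/5·3.4375+1/4·(-5.703125)≈-2.800781
n=2: y≈-2.800781, sp=5, e=sp−y≈7.800781; I≈14.363281, D=e−e_prev≈6.238281; u=3/4·7.800781+0·14.363281+2·6.238281≈18.327148; next y=-2/5·(-2.800781)+1/4·18.327148≈5.702100
n=3: y≈5.702100, sp=5, e=sp−y≈-0.702100; I≈13.661182, D=e−e_prev≈-8.502881; u=3/4·(-0.702100)+0·13.661182+2·(-8.502881)≈-17.532336; next y=-2/5·5.702100+1/4·(-17.532336)≈-6.663924
n=4: y≈-6.663924, sp=5, e=sp−y≈11.663924; I≈25.325106, D=e−e_prev≈12.366024; u=3/4·11.663924+0·25.325106+2·12.366024≈33.479990; next y=-2/5·(-6.663924)+1/4·33.479990≈11.035567
n=5: y≈11.035567, sp=5, e=sp−y≈-6.035567; I≈19.289538, D=e−e_prev≈-17.699491; u=3/4·(-6.035567)+0·19.289538+2·(-17.699491)≈-39.925657; next y=-2/5·11.035567+1/4·(-39.925657)≈-14.395641
n=6: y≈-14.395641, sp=5, e=sp−y≈19.395641; I≈38.685180, D=e−e_prev≈25.431208; u=3/4·19.395641+0·38.685180+2·25.431208≈65.409147; next y=-2/5·(-14.395641)+1/4·65.409147≈22.110543
n=7: y≈22.110543, sp=5, e=sp−y≈-17.110543; I≈21.574636, D=e−e_prev≈-36.506185; u=3/4·(-17.110543)+0·21.574636+2·(-36.506185)≈-85.845277; next y=-2/5·22.110543+1/4·(-85.845277)≈-30.305536
n=8: y≈-30.305536, sp=5, e=sp−y≈35.305536; I≈56.880173, D=e−e_prev≈52.416080; u=3/4·35.305536+0·56.880173+2·52.416080≈131.311312; next y=-2/5·(-30.305536)+1/4·131.311312≈44.950043
n=9: y≈44.950043, sp=5, e=sp−y≈-39.950043; I≈16.930130, D=e−e_prev≈-75.255579; u=3/4·(-39.950043)+0·16.930130+2·(-75.255579)≈-180.473690; next y=-2/5·44.950043+1/4·(-180.473690)≈-63.098440
n=10: y≈-63.098440, sp=5, e=sp−y≈68.098440; I≈85.028570, D=e−e_prev≈108.048482; u=3/4·68.098440+0·85.028570+2·108.048482≈267.170794; next y=-2/5·(-63.098440)+1/4·267.170794≈92.032074
n=11: y≈92.032074, sp=5, e=sp−y≈-87.032074; I≈-2.003505, D=e−e_prev≈-155.130514; u=3/4·(-87.032074)+0·(-2.003505)+2·(-155.130514)≈-375.535084; next y=-2/5·92.032074+1/4·(-375.535084)≈-130.696601
n=12: y≈-130.696601, sp=5, e=sp−y≈135.696601; I≈133.693096, D=e−e_prev≈222.728675; u=3/4·135.696601+0·133.693096+2·222.728675≈547.229801; next y=-2/5·(-130.696601)+1/4·547.229801≈189.086090
n=13: y≈189.086090, sp=5, e=sp−y≈-184.086090; I≈-50.392994, D=e−e_prev≈-319.782691; u=3/4·(-184.086090)+0·(-50.392994)+2·(-319.782691)≈-777.629950; next y=-2/5·189.086090+1/4·(-777.629950)≈-270.041924

0 5 13.750 0.000
1 5 -5.703 3.438
2 5 18.327 -2.801
3 5 -17.532 5.702
4 5 33.480 -6.664
5 5 -39.926 11.036
6 5 65.409 -14.396
7 5 -85.845 22.111
8 5 131.311 -30.306
9 5 -180.474 44.950
10 5 267.171 -63.098
11 5 -375.535 92.032
12 5 547.230 -130.697
13 5 -777.630 189.086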